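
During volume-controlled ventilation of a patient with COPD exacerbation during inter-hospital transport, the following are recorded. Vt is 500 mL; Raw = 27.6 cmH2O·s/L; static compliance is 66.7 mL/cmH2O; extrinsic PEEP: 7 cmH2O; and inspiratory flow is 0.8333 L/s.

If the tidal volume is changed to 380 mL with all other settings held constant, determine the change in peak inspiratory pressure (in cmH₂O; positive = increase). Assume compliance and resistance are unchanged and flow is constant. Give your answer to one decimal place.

PIP = Vt/C + R·V̇ + PEEP (constant-flow equation of motion).
Only the elastic term changes: ΔPIP = ΔVt / C = (380 − 500) / 66.7 = -1.799 cmH2O.

-1.8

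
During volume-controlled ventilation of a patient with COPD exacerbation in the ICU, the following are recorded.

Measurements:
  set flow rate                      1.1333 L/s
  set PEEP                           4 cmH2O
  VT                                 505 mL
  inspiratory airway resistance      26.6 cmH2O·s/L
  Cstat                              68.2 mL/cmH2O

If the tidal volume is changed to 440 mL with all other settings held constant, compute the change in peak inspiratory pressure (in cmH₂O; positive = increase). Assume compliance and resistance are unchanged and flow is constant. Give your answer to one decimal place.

PIP = Vt/C + R·V̇ + PEEP (constant-flow equation of motion).
Only the elastic term changes: ΔPIP = ΔVt / C = (440 − 505) / 68.2 = -0.9531 cmH2O.

-1.0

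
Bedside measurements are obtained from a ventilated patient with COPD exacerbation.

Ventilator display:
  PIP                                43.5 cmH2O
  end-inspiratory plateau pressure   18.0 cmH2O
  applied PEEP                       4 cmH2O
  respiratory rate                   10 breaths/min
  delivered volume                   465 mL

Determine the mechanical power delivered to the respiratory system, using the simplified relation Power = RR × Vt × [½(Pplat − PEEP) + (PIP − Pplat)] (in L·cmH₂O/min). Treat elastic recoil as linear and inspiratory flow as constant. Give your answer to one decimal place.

151.1

Per-breath work = Vt × [½(Pplat−PEEP) + (PIP−Pplat)] = 0.465 × [0.5×14.0 + 25.5] = 0.465 × 32.5 = 15.113 L·cmH2O.
Power = 10 × 15.113 = 151.13 L·cmH2O/min.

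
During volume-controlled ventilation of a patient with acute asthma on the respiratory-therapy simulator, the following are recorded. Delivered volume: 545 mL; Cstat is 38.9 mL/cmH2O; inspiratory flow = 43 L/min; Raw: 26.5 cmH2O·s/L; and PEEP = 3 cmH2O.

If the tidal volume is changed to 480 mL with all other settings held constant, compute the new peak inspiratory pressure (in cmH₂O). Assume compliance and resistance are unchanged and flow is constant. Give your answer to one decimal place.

Flow: 43 L/min ÷ 60 = 0.7167 L/s.
PIP = Vt/C + R·V̇ + PEEP (constant-flow equation of motion).
Only the elastic term changes: ΔPIP = ΔVt / C = (480 − 545) / 38.9 = -1.671 cmH2O.
Original PIP = 545/38.9 + 26.5×0.7167 + 3 = 36.003 cmH2O; new PIP = 36.003 + (-1.671) = 34.332 cmH2O.

34.3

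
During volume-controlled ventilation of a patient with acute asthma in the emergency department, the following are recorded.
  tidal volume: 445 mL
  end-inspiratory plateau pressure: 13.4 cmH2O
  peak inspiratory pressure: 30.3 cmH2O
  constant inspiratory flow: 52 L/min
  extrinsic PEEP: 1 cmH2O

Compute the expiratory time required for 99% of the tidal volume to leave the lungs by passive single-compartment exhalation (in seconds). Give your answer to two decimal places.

3.22

Flow: 52 L/min ÷ 60 = 0.8667 L/s.
R = (PIP − Pplat)/V̇ = (30.3 − 13.4) / 0.8667 = 16.9/0.8667 = 19.499 cmH2O·s/L.
C = Vt/(Pplat − PEEP) = 445.0 / (13.4 − 1) = 445.0/12.4 = 35.887 mL/cmH2O.
τ = R × C = 19.499 × 0.03589 L/cmH2O = 0.6998 s.
t = −τ·ln(1 − 0.99) = −0.6998·ln(0.01) = 3.223 s.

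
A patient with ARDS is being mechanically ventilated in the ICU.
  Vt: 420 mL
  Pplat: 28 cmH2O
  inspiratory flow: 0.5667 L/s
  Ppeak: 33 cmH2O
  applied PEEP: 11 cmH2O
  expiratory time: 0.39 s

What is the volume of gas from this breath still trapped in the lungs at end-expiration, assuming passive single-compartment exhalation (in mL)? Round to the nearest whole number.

70

R = (PIP − Pplat)/V̇ = (33 − 28) / 0.5667 = 5.0/0.5667 = 8.823 cmH2O·s/L.
C = Vt/(Pplat − PEEP) = 420.0 / (28 − 11) = 420.0/17.0 = 24.706 mL/cmH2O.
τ = R × C = 8.823 × 0.02471 L/cmH2O = 0.218 s.
Fraction remaining = e^(−Te/τ) = e^(−0.39/0.218) = 0.1671.
Trapped volume = 420.0 × 0.1671 = 70.182 mL.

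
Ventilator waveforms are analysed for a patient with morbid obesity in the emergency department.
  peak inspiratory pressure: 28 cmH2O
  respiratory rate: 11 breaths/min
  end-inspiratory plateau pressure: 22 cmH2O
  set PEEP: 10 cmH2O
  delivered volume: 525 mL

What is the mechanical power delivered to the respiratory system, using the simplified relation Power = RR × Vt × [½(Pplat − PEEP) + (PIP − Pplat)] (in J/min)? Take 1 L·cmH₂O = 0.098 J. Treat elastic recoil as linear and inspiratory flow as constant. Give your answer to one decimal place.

Per-breath work = Vt × [½(Pplat−PEEP) + (PIP−Pplat)] = 0.525 × [0.5×12.0 + 6.0] = 0.525 × 12.0 = 6.3 L·cmH2O.
Power = 11 × 6.3 = 69.3 L·cmH2O/min.
× 0.098 J/(L·cmH2O) → 6.791 J/min.

6.8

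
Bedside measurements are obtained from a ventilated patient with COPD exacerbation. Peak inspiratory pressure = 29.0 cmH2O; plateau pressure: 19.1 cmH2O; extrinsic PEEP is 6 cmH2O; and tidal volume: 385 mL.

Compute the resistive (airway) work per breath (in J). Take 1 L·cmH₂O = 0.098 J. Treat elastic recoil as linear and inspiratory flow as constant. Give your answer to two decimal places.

With constant inspiratory flow the resistive pressure is constant at PIP − Pplat = 29.0 − 19.1 = 9.9 cmH2O, so resistive work = 9.9 × 0.385 = 3.812 L·cmH2O.
× 0.098 J/(L·cmH2O) → 0.3736 J.

0.37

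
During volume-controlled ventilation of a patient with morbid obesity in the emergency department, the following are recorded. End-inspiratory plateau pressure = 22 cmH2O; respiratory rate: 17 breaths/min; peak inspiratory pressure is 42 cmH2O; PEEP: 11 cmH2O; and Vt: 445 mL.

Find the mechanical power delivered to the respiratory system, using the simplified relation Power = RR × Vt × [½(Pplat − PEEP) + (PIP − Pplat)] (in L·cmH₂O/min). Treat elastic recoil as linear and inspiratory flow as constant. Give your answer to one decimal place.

192.9

Per-breath work = Vt × [½(Pplat−PEEP) + (PIP−Pplat)] = 0.445 × [0.5×11.0 + 20.0] = 0.445 × 25.5 = 11.348 L·cmH2O.
Power = 17 × 11.348 = 192.92 L·cmH2O/min.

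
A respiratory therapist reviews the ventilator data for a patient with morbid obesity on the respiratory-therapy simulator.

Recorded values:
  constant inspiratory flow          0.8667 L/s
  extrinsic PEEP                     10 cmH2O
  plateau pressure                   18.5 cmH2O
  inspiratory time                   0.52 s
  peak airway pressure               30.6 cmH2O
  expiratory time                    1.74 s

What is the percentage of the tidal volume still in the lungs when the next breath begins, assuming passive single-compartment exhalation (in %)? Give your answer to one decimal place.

Vt = flow × Ti = 0.8667 L/s × 0.52 s × 1000 mL/L = 450.68 mL.
R = (PIP − Pplat)/V̇ = (30.6 − 18.5) / 0.8667 = 12.1/0.8667 = 13.961 cmH2O·s/L.
C = Vt/(Pplat − PEEP) = 450.68 / (18.5 − 10) = 450.68/8.5 = 53.021 mL/cmH2O.
τ = R × C = 13.961 × 0.05302 L/cmH2O = 0.7402 s.
Fraction remaining at end-expiration = e^(−Te/τ) = e^(−1.74/0.7402) = 0.0953 → 9.53%.

9.5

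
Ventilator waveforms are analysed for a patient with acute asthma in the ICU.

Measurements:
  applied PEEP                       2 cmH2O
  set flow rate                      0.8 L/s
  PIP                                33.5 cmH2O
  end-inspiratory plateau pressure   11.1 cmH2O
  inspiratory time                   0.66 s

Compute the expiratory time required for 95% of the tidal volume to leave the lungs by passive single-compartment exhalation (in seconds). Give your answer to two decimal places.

Vt = flow × Ti = 0.8 L/s × 0.66 s × 1000 mL/L = 528.0 mL.
R = (PIP − Pplat)/V̇ = (33.5 − 11.1) / 0.8 = 22.4/0.8 = 28.0 cmH2O·s/L.
C = Vt/(Pplat − PEEP) = 528.0 / (11.1 − 2) = 528.0/9.1 = 58.022 mL/cmH2O.
τ = R × C = 28.0 × 0.05802 L/cmH2O = 1.625 s.
t = −τ·ln(1 − 0.95) = −1.625·ln(0.05) = 4.868 s.

4.87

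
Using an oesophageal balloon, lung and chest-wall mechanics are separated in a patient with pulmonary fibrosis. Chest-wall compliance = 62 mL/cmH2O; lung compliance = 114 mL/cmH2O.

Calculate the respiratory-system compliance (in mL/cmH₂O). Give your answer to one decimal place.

40.2

Lung and chest wall are elastances in series: 1/Crs = 1/CL + 1/Ccw.
1/Crs = 1/114 + 1/62 = 0.0249.
Crs = 40.161 mL/cmH2O.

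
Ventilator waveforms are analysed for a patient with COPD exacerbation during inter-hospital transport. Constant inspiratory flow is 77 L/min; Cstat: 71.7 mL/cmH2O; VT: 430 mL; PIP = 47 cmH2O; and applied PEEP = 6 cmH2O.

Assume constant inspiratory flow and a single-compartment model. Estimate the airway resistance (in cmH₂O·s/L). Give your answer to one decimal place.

Flow: 77 L/min ÷ 60 = 1.2833 L/s.
Equation of motion (constant flow): PIP = Vt/C + R·V̇ + PEEP.
R·V̇ = PIP − Vt/C − PEEP = 47 − 430/71.7 − 6 = 47 − 5.997 − 6 = 35.003 cmH2O.
R = 35.003 / 1.2833 = 27.276 cmH2O·s/L.

27.3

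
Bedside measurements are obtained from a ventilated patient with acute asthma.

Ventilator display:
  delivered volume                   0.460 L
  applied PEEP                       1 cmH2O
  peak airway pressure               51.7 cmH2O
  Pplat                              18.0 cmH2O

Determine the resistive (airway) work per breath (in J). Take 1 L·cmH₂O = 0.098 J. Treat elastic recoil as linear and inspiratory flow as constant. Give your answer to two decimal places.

1.52

With constant inspiratory flow the resistive pressure is constant at PIP − Pplat = 51.7 − 18.0 = 33.7 cmH2O, so resistive work = 33.7 × 0.460 = 15.502 L·cmH2O.
× 0.098 J/(L·cmH2O) → 1.519 J.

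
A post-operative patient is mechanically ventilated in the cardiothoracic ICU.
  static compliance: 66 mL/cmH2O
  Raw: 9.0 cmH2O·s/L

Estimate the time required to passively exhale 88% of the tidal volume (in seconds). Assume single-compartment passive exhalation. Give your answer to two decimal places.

1.26

τ = R × C = 9.0 × 66 mL/cmH2O = 9.0 × 0.066 L/cmH2O = 0.594 s.
Exhaled fraction f = 1 − e^(−t/τ) → t = −τ·ln(1 − f) = −0.594·ln(0.12) = 1.259 s.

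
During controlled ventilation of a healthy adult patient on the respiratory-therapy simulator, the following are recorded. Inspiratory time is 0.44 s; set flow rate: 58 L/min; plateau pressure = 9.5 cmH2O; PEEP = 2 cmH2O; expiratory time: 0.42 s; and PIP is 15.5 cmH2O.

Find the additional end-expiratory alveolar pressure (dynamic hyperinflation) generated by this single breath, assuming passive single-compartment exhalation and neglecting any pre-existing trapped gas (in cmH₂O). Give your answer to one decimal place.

Flow: 58 L/min ÷ 60 = 0.9667 L/s.
Vt = flow × Ti = 0.9667 L/s × 0.44 s × 1000 mL/L = 425.35 mL.
R = (PIP − Pplat)/V̇ = (15.5 − 9.5) / 0.9667 = 6.0/0.9667 = 6.207 cmH2O·s/L.
C = Vt/(Pplat − PEEP) = 425.35 / (9.5 − 2) = 425.35/7.5 = 56.713 mL/cmH2O.
τ = R × C = 6.207 × 0.05671 L/cmH2O = 0.352 s.
Fraction remaining = e^(−Te/τ) = e^(−0.42/0.352) = 0.3033; trapped volume = 425.35 × 0.3033 = 129.01 mL.
Additional alveolar pressure from trapping ≈ V_trapped / C = 129.01 / 56.713 = 2.275 cmH2O.

2.3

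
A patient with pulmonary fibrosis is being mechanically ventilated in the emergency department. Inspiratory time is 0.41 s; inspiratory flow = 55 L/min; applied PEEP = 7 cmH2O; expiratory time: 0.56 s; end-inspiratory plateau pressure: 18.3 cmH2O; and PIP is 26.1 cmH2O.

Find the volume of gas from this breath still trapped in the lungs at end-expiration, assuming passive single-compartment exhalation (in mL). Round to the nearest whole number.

Flow: 55 L/min ÷ 60 = 0.9167 L/s.
Vt = flow × Ti = 0.9167 L/s × 0.41 s × 1000 mL/L = 375.85 mL.
R = (PIP − Pplat)/V̇ = (26.1 − 18.3) / 0.9167 = 7.8/0.9167 = 8.509 cmH2O·s/L.
C = Vt/(Pplat − PEEP) = 375.85 / (18.3 − 7) = 375.85/11.3 = 33.261 mL/cmH2O.
τ = R × C = 8.509 × 0.03326 L/cmH2O = 0.283 s.
Fraction remaining = e^(−Te/τ) = e^(−0.56/0.283) = 0.1382.
Trapped volume = 375.85 × 0.1382 = 51.942 mL.

52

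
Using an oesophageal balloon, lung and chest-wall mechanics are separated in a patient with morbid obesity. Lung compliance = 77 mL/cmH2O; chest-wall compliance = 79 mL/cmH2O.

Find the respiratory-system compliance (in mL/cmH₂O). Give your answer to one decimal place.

Lung and chest wall are elastances in series: 1/Crs = 1/CL + 1/Ccw.
1/Crs = 1/77 + 1/79 = 0.02565.
Crs = 38.986 mL/cmH2O.

39.0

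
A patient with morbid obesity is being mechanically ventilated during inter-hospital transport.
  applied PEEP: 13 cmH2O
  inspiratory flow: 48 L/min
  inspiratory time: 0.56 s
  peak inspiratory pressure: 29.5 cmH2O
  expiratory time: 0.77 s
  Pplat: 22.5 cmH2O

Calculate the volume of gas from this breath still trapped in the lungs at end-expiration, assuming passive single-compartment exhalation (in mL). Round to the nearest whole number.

Flow: 48 L/min ÷ 60 = 0.8 L/s.
Vt = flow × Ti = 0.8 L/s × 0.56 s × 1000 mL/L = 448.0 mL.
R = (PIP − Pplat)/V̇ = (29.5 − 22.5) / 0.8 = 7.0/0.8 = 8.75 cmH2O·s/L.
C = Vt/(Pplat − PEEP) = 448.0 / (22.5 − 13) = 448.0/9.5 = 47.158 mL/cmH2O.
τ = R × C = 8.75 × 0.04716 L/cmH2O = 0.4127 s.
Fraction remaining = e^(−Te/τ) = e^(−0.77/0.4127) = 0.1548.
Trapped volume = 448.0 × 0.1548 = 69.35 mL.

69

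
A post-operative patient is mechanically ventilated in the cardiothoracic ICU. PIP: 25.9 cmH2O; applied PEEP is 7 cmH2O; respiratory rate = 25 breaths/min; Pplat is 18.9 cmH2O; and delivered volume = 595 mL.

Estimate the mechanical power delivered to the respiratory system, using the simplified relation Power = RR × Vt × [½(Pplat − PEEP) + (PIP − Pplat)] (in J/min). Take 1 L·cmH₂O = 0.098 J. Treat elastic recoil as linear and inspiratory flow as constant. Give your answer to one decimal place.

18.9

Per-breath work = Vt × [½(Pplat−PEEP) + (PIP−Pplat)] = 0.595 × [0.5×11.9 + 7.0] = 0.595 × 12.95 = 7.705 L·cmH2O.
Power = 25 × 7.705 = 192.63 L·cmH2O/min.
× 0.098 J/(L·cmH2O) → 18.878 J/min.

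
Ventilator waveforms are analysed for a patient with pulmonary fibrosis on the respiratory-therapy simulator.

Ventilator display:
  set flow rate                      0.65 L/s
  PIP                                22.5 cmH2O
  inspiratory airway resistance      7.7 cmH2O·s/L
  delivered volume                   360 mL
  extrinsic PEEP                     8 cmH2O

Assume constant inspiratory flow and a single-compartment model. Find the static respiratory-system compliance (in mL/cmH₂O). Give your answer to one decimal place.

Equation of motion (constant flow): PIP = Vt/C + R·V̇ + PEEP.
Vt/C = PIP − R·V̇ − PEEP = 22.5 − 7.7×0.65 − 8 = 22.5 − 5.005 − 8 = 9.495 cmH2O.
C = Vt / 9.495 = 360 / 9.495 = 37.915 mL/cmH2O.

37.9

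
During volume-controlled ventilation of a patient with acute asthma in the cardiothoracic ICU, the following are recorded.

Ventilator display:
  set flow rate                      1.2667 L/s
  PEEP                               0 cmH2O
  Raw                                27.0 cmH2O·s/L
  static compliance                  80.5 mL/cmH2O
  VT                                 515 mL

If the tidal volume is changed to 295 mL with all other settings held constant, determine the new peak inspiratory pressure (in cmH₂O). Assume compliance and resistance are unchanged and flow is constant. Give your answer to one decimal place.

PIP = Vt/C + R·V̇ + PEEP (constant-flow equation of motion).
Only the elastic term changes: ΔPIP = ΔVt / C = (295 − 515) / 80.5 = -2.733 cmH2O.
Original PIP = 515/80.5 + 27.0×1.2667 + 0 = 40.598 cmH2O; new PIP = 40.598 + (-2.733) = 37.865 cmH2O.

37.9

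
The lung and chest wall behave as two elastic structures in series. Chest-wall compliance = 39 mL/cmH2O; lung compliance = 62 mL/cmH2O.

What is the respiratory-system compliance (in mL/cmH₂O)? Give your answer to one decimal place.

23.9

Lung and chest wall are elastances in series: 1/Crs = 1/CL + 1/Ccw.
1/Crs = 1/62 + 1/39 = 0.04177.
Crs = 23.941 mL/cmH2O.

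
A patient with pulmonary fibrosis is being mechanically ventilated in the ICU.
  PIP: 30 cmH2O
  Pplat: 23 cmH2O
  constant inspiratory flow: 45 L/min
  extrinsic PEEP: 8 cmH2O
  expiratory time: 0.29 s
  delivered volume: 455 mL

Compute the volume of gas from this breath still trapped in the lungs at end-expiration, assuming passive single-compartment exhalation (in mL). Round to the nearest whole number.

Flow: 45 L/min ÷ 60 = 0.75 L/s.
R = (PIP − Pplat)/V̇ = (30 − 23) / 0.75 = 7.0/0.75 = 9.333 cmH2O·s/L.
C = Vt/(Pplat − PEEP) = 455.0 / (23 − 8) = 455.0/15.0 = 30.333 mL/cmH2O.
τ = R × C = 9.333 × 0.03033 L/cmH2O = 0.2831 s.
Fraction remaining = e^(−Te/τ) = e^(−0.29/0.2831) = 0.359.
Trapped volume = 455.0 × 0.359 = 163.35 mL.

163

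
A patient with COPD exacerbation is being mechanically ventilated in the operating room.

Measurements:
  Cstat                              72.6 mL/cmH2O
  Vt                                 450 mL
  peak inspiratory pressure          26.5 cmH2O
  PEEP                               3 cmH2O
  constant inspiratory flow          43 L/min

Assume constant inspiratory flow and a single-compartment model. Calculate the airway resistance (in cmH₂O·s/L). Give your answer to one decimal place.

24.1

Flow: 43 L/min ÷ 60 = 0.7167 L/s.
Equation of motion (constant flow): PIP = Vt/C + R·V̇ + PEEP.
R·V̇ = PIP − Vt/C − PEEP = 26.5 − 450/72.6 − 3 = 26.5 − 6.198 − 3 = 17.302 cmH2O.
R = 17.302 / 0.7167 = 24.141 cmH2O·s/L.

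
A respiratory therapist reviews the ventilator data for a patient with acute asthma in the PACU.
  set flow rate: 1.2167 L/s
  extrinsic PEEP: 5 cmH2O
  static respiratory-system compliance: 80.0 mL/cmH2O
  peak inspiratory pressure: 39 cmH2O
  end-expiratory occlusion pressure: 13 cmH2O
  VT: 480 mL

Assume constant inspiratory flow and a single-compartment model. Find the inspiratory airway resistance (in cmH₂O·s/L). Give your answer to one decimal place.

16.4

Total PEEP = 13 cmH2O (set 5 + intrinsic 8); this is the baseline alveolar pressure.
Equation of motion (constant flow): PIP = Vt/C + R·V̇ + PEEP.
R·V̇ = PIP − Vt/C − PEEP = 39 − 480/80.0 − 13 = 39 − 6.0 − 13 = 20.0 cmH2O.
R = 20.0 / 1.2167 = 16.438 cmH2O·s/L.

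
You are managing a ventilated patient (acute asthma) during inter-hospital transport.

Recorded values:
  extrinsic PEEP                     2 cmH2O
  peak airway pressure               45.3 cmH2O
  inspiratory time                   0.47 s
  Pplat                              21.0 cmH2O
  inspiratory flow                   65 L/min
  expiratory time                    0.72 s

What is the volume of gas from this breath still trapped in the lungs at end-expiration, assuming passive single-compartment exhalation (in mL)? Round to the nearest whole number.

154

Flow: 65 L/min ÷ 60 = 1.0833 L/s.
Vt = flow × Ti = 1.0833 L/s × 0.47 s × 1000 mL/L = 509.15 mL.
R = (PIP − Pplat)/V̇ = (45.3 − 21.0) / 1.0833 = 24.3/1.0833 = 22.431 cmH2O·s/L.
C = Vt/(Pplat − PEEP) = 509.15 / (21.0 − 2) = 509.15/19.0 = 26.797 mL/cmH2O.
τ = R × C = 22.431 × 0.0268 L/cmH2O = 0.6012 s.
Fraction remaining = e^(−Te/τ) = e^(−0.72/0.6012) = 0.3019.
Trapped volume = 509.15 × 0.3019 = 153.71 mL.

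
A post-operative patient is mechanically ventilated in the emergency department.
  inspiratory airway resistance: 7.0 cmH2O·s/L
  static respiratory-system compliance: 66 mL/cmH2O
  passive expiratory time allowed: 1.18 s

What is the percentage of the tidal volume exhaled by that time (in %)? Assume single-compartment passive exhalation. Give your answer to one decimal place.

τ = R × C = 7.0 × 66 mL/cmH2O = 7.0 × 0.066 L/cmH2O = 0.462 s.
Passive exhalation: V(t)/V₀ = e^(−t/τ) = e^(−1.18/0.462) = 0.07776.
Fraction exhaled = 1 − 0.07776 = 0.9222 → 92.22%.

92.2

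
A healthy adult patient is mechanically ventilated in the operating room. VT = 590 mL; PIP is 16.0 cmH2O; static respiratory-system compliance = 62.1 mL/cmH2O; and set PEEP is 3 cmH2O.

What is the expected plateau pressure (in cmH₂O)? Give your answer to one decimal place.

12.5

Pplat = PEEP + Vt / Cstat = 3 + 590 / 62.1 = 3 + 9.501 = 12.501 cmH2O.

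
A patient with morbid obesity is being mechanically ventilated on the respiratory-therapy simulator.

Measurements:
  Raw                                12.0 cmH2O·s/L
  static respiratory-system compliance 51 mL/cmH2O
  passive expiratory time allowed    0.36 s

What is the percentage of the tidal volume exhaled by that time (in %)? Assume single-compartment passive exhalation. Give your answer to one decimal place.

τ = R × C = 12.0 × 51 mL/cmH2O = 12.0 × 0.051 L/cmH2O = 0.612 s.
Passive exhalation: V(t)/V₀ = e^(−t/τ) = e^(−0.36/0.612) = 0.5553.
Fraction exhaled = 1 − 0.5553 = 0.4447 → 44.47%.

44.5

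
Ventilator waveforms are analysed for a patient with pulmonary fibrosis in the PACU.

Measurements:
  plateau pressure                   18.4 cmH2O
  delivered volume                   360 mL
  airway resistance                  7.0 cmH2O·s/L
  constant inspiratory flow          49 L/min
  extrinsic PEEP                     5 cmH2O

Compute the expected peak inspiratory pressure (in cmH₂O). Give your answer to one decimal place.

24.1

Flow: 49 L/min ÷ 60 = 0.8167 L/s.
PIP = Pplat + Raw × flow = 18.4 + 7.0 × 0.8167 = 18.4 + 5.717 = 24.117 cmH2O.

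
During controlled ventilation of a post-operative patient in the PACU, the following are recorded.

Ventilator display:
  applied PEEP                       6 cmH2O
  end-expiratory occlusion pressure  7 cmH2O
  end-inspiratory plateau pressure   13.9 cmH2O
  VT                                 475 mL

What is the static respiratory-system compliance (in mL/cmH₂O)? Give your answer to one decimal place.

68.8

End-expiratory occlusion gives total PEEP = 7 cmH2O (intrinsic PEEP = 7 − 6 = 1). Use total PEEP for the elastic gradient.
Cstat = Vt / (Pplat − PEEPtotal) = 475 / (13.9 − 7) = 475 / 6.9 = 68.841 mL/cmH2O.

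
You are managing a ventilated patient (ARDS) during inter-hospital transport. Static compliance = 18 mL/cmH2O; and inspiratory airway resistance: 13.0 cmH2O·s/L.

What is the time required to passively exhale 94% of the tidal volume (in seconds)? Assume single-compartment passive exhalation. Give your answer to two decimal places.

0.66

τ = R × C = 13.0 × 18 mL/cmH2O = 13.0 × 0.018 L/cmH2O = 0.234 s.
Exhaled fraction f = 1 − e^(−t/τ) → t = −τ·ln(1 − f) = −0.234·ln(0.06) = 0.6583 s.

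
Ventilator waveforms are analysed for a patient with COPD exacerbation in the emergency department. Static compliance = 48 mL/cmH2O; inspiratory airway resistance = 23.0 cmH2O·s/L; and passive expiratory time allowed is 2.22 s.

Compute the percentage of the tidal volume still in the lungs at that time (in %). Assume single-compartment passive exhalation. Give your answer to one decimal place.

τ = R × C = 23.0 × 48 mL/cmH2O = 23.0 × 0.048 L/cmH2O = 1.104 s.
Passive exhalation: V(t)/V₀ = e^(−t/τ) = e^(−2.22/1.104) = 0.1339.
Fraction remaining = 0.1339 → 13.39%.

13.4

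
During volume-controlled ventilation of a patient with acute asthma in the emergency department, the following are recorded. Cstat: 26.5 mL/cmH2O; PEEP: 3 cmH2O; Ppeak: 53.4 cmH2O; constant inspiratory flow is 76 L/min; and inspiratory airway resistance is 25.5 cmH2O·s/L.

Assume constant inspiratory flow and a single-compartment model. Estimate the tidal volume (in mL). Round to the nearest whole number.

480

Flow: 76 L/min ÷ 60 = 1.2667 L/s.
Equation of motion (constant flow): PIP = Vt/C + R·V̇ + PEEP.
Vt/C = PIP − R·V̇ − PEEP = 53.4 − 32.301 − 3 = 18.099 cmH2O.
Vt = C × 18.099 = 26.5 × 18.099 = 479.62 mL.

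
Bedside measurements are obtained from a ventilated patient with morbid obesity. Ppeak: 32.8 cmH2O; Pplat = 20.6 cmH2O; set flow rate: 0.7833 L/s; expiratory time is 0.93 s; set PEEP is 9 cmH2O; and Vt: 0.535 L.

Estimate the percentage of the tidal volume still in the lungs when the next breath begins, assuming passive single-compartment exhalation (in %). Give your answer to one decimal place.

27.4

R = (PIP − Pplat)/V̇ = (32.8 − 20.6) / 0.7833 = 12.2/0.7833 = 15.575 cmH2O·s/L.
C = Vt/(Pplat − PEEP) = 535.0 / (20.6 − 9) = 535.0/11.6 = 46.121 mL/cmH2O.
τ = R × C = 15.575 × 0.04612 L/cmH2O = 0.7183 s.
Fraction remaining at end-expiration = e^(−Te/τ) = e^(−0.93/0.7183) = 0.274 → 27.4%.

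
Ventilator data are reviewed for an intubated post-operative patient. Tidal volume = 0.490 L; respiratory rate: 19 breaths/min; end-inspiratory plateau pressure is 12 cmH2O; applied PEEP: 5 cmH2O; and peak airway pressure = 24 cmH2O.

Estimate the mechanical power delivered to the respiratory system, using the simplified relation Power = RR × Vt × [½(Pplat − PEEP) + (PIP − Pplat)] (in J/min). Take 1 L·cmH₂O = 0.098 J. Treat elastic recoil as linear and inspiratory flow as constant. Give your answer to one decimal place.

14.1

Per-breath work = Vt × [½(Pplat−PEEP) + (PIP−Pplat)] = 0.490 × [0.5×7.0 + 12.0] = 0.490 × 15.5 = 7.595 L·cmH2O.
Power = 19 × 7.595 = 144.31 L·cmH2O/min.
× 0.098 J/(L·cmH2O) → 14.142 J/min.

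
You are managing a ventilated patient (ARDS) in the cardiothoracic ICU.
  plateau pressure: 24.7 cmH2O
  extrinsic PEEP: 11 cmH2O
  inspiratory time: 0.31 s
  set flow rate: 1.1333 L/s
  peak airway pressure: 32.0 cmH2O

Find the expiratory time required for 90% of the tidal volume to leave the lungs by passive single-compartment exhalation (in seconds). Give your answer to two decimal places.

0.38

Vt = flow × Ti = 1.1333 L/s × 0.31 s × 1000 mL/L = 351.32 mL.
R = (PIP − Pplat)/V̇ = (32.0 − 24.7) / 1.1333 = 7.3/1.1333 = 6.441 cmH2O·s/L.
C = Vt/(Pplat − PEEP) = 351.32 / (24.7 − 11) = 351.32/13.7 = 25.644 mL/cmH2O.
τ = R × C = 6.441 × 0.02564 L/cmH2O = 0.1651 s.
t = −τ·ln(1 − 0.90) = −0.1651·ln(0.1) = 0.3802 s.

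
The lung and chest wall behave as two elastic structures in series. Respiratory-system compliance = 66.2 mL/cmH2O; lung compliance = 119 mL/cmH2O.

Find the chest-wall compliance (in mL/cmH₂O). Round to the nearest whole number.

1/Ccw = 1/Crs − 1/CL.
1/Ccw = 1/66.2 − 1/119 = 0.006702.
Ccw = 149.21 mL/cmH2O.

149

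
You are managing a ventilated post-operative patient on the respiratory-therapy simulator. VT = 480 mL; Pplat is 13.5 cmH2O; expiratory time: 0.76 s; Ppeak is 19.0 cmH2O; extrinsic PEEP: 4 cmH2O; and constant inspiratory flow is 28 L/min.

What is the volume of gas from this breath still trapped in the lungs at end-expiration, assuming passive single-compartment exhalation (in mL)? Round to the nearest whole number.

Flow: 28 L/min ÷ 60 = 0.4667 L/s.
R = (PIP − Pplat)/V̇ = (19.0 − 13.5) / 0.4667 = 5.5/0.4667 = 11.785 cmH2O·s/L.
C = Vt/(Pplat − PEEP) = 480.0 / (13.5 − 4) = 480.0/9.5 = 50.526 mL/cmH2O.
τ = R × C = 11.785 × 0.05053 L/cmH2O = 0.5955 s.
Fraction remaining = e^(−Te/τ) = e^(−0.76/0.5955) = 0.2791.
Trapped volume = 480.0 × 0.2791 = 133.97 mL.

134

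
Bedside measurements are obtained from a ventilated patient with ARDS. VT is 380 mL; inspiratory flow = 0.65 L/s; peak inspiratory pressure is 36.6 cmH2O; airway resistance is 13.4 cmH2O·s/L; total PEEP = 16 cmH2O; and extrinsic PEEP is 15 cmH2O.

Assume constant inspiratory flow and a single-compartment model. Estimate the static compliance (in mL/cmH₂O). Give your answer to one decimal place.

Total PEEP = 16 cmH2O (set 15 + intrinsic 1); this is the baseline alveolar pressure.
Equation of motion (constant flow): PIP = Vt/C + R·V̇ + PEEP.
Vt/C = PIP − R·V̇ − PEEP = 36.6 − 13.4×0.65 − 16 = 36.6 − 8.71 − 16 = 11.89 cmH2O.
C = Vt / 11.89 = 380 / 11.89 = 31.96 mL/cmH2O.

32.0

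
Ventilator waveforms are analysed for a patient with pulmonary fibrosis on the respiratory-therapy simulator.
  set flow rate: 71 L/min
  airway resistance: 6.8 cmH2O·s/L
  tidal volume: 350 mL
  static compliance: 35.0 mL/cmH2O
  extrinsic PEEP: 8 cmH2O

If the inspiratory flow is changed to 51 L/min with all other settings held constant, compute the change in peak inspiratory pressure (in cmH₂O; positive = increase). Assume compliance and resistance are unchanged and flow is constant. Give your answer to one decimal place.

-2.3

Flow: 71 L/min ÷ 60 = 1.1833 L/s.
New flow: 51 L/min ÷ 60 = 0.85 L/s.
PIP = Vt/C + R·V̇ + PEEP (constant-flow equation of motion).
Only the resistive term changes: ΔPIP = R × ΔV̇ = 6.8 × (0.85 − 1.1833) = 6.8 × -0.3333 = -2.266 cmH2O.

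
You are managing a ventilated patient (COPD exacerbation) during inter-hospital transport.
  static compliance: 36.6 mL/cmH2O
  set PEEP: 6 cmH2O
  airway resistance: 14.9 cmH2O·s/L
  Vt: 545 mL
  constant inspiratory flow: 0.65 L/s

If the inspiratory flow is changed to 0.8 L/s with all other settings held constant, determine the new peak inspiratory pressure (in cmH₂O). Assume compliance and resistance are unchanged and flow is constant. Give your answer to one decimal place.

32.8

PIP = Vt/C + R·V̇ + PEEP (constant-flow equation of motion).
Only the resistive term changes: ΔPIP = R × ΔV̇ = 14.9 × (0.8 − 0.65) = 14.9 × 0.15 = 2.235 cmH2O.
Original PIP = 545/36.6 + 14.9×0.65 + 6 = 30.576 cmH2O; new PIP = 30.576 + (2.235) = 32.811 cmH2O.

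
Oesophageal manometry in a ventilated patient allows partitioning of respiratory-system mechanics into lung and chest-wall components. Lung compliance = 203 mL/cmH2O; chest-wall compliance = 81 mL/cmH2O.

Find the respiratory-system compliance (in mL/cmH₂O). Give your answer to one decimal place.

Lung and chest wall are elastances in series: 1/Crs = 1/CL + 1/Ccw.
1/Crs = 1/203 + 1/81 = 0.01727.
Crs = 57.904 mL/cmH2O.

57.9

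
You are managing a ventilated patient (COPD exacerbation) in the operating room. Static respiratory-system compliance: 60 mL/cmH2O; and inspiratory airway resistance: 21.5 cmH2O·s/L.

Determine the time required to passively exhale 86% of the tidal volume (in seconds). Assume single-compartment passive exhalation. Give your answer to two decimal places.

τ = R × C = 21.5 × 60 mL/cmH2O = 21.5 × 0.060 L/cmH2O = 1.29 s.
Exhaled fraction f = 1 − e^(−t/τ) → t = −τ·ln(1 − f) = −1.29·ln(0.14) = 2.536 s.

2.54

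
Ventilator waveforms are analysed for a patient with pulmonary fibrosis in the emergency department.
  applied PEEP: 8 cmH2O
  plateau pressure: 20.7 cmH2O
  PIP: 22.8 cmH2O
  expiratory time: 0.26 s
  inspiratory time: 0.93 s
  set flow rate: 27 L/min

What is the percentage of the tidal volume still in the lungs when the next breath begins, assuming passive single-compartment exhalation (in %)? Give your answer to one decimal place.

Flow: 27 L/min ÷ 60 = 0.45 L/s.
Vt = flow × Ti = 0.45 L/s × 0.93 s × 1000 mL/L = 418.5 mL.
R = (PIP − Pplat)/V̇ = (22.8 − 20.7) / 0.45 = 2.1/0.45 = 4.667 cmH2O·s/L.
C = Vt/(Pplat − PEEP) = 418.5 / (20.7 − 8) = 418.5/12.7 = 32.953 mL/cmH2O.
τ = R × C = 4.667 × 0.03295 L/cmH2O = 0.1538 s.
Fraction remaining at end-expiration = e^(−Te/τ) = e^(−0.26/0.1538) = 0.1844 → 18.44%.

18.4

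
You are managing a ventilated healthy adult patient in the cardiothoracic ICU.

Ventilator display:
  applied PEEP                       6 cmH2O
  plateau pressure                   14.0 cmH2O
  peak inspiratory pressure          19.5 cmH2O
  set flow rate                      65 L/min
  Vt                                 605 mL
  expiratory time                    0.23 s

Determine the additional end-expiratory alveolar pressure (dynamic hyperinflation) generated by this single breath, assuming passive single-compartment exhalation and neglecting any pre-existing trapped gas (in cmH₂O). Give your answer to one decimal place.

4.4

Flow: 65 L/min ÷ 60 = 1.0833 L/s.
R = (PIP − Pplat)/V̇ = (19.5 − 14.0) / 1.0833 = 5.5/1.0833 = 5.077 cmH2O·s/L.
C = Vt/(Pplat − PEEP) = 605.0 / (14.0 − 6) = 605.0/8.0 = 75.625 mL/cmH2O.
τ = R × C = 5.077 × 0.07563 L/cmH2O = 0.384 s.
Fraction remaining = e^(−Te/τ) = e^(−0.23/0.384) = 0.5494; trapped volume = 605.0 × 0.5494 = 332.39 mL.
Additional alveolar pressure from trapping ≈ V_trapped / C = 332.39 / 75.625 = 4.395 cmH2O.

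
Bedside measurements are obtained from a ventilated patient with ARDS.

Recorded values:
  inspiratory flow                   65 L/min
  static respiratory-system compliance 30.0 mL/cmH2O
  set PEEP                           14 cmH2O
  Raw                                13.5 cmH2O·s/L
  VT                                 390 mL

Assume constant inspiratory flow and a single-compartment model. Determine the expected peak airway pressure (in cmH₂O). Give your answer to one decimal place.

Flow: 65 L/min ÷ 60 = 1.0833 L/s.
Equation of motion (constant flow): PIP = Vt/C + R·V̇ + PEEP.
PIP = 390/30.0 + 13.5×1.0833 + 14 = 13.0 + 14.625 + 14 = 41.625 cmH2O.

41.6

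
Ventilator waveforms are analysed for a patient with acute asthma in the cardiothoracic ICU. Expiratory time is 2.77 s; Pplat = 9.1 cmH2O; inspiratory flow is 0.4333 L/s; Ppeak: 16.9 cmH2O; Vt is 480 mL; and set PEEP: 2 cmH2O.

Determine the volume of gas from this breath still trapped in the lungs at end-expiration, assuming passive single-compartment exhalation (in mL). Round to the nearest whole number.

R = (PIP − Pplat)/V̇ = (16.9 − 9.1) / 0.4333 = 7.8/0.4333 = 18.001 cmH2O·s/L.
C = Vt/(Pplat − PEEP) = 480.0 / (9.1 − 2) = 480.0/7.1 = 67.606 mL/cmH2O.
τ = R × C = 18.001 × 0.06761 L/cmH2O = 1.217 s.
Fraction remaining = e^(−Te/τ) = e^(−2.77/1.217) = 0.1027.
Trapped volume = 480.0 × 0.1027 = 49.296 mL.

49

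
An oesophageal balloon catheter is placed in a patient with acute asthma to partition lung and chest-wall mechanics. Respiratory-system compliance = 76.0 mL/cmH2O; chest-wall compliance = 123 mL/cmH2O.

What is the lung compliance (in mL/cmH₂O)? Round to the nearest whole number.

199

1/CL = 1/Crs − 1/Ccw.
1/CL = 1/76.0 − 1/123 = 0.005028.
CL = 198.89 mL/cmH2O.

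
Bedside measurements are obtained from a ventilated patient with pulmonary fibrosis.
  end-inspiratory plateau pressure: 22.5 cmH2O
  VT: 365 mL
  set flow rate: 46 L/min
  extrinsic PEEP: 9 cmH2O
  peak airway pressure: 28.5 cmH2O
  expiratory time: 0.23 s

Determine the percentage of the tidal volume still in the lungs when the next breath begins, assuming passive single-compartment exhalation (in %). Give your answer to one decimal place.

33.7

Flow: 46 L/min ÷ 60 = 0.7667 L/s.
R = (PIP − Pplat)/V̇ = (28.5 − 22.5) / 0.7667 = 6.0/0.7667 = 7.826 cmH2O·s/L.
C = Vt/(Pplat − PEEP) = 365.0 / (22.5 − 9) = 365.0/13.5 = 27.037 mL/cmH2O.
τ = R × C = 7.826 × 0.02704 L/cmH2O = 0.2116 s.
Fraction remaining at end-expiration = e^(−Te/τ) = e^(−0.23/0.2116) = 0.3372 → 33.72%.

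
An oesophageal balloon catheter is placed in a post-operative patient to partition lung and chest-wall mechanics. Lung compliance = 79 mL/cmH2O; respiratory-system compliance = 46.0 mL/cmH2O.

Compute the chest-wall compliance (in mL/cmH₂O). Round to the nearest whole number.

1/Ccw = 1/Crs − 1/CL.
1/Ccw = 1/46.0 − 1/79 = 0.009081.
Ccw = 110.12 mL/cmH2O.

110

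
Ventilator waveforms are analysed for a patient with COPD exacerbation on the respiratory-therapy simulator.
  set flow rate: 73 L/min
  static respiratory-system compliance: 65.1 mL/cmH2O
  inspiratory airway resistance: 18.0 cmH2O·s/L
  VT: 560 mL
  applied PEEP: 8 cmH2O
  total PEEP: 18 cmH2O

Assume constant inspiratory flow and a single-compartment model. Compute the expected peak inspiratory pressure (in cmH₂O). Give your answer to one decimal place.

48.5

Flow: 73 L/min ÷ 60 = 1.2167 L/s.
Total PEEP = 18 cmH2O (set 8 + intrinsic 10); this is the baseline alveolar pressure.
Equation of motion (constant flow): PIP = Vt/C + R·V̇ + PEEP.
PIP = 560/65.1 + 18.0×1.2167 + 18 = 8.602 + 21.901 + 18 = 48.503 cmH2O.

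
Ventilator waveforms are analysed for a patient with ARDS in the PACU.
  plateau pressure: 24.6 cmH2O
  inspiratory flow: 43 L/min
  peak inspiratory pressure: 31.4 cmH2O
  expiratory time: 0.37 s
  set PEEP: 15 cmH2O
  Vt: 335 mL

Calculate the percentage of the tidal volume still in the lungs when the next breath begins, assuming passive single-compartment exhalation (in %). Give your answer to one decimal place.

32.7

Flow: 43 L/min ÷ 60 = 0.7167 L/s.
R = (PIP − Pplat)/V̇ = (31.4 − 24.6) / 0.7167 = 6.8/0.7167 = 9.488 cmH2O·s/L.
C = Vt/(Pplat − PEEP) = 335.0 / (24.6 − 15) = 335.0/9.6 = 34.896 mL/cmH2O.
τ = R × C = 9.488 × 0.0349 L/cmH2O = 0.3311 s.
Fraction remaining at end-expiration = e^(−Te/τ) = e^(−0.37/0.3311) = 0.3271 → 32.71%.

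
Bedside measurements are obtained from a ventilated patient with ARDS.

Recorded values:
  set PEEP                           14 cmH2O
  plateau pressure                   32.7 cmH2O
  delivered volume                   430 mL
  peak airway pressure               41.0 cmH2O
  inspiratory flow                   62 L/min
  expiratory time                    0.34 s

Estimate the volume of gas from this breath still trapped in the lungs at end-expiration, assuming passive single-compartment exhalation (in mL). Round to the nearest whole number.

Flow: 62 L/min ÷ 60 = 1.0333 L/s.
R = (PIP − Pplat)/V̇ = (41.0 − 32.7) / 1.0333 = 8.3/1.0333 = 8.033 cmH2O·s/L.
C = Vt/(Pplat − PEEP) = 430.0 / (32.7 − 14) = 430.0/18.7 = 22.995 mL/cmH2O.
τ = R × C = 8.033 × 0.023 L/cmH2O = 0.1848 s.
Fraction remaining = e^(−Te/τ) = e^(−0.34/0.1848) = 0.1588.
Trapped volume = 430.0 × 0.1588 = 68.284 mL.

68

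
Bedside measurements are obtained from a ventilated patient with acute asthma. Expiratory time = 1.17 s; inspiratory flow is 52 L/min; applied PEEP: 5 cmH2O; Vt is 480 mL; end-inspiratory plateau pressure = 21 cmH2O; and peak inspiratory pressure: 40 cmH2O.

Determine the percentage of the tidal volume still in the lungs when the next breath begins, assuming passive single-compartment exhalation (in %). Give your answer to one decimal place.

16.9

Flow: 52 L/min ÷ 60 = 0.8667 L/s.
R = (PIP − Pplat)/V̇ = (40 − 21) / 0.8667 = 19.0/0.8667 = 21.922 cmH2O·s/L.
C = Vt/(Pplat − PEEP) = 480.0 / (21 − 5) = 480.0/16.0 = 30.0 mL/cmH2O.
τ = R × C = 21.922 × 0.03 L/cmH2O = 0.6577 s.
Fraction remaining at end-expiration = e^(−Te/τ) = e^(−1.17/0.6577) = 0.1688 → 16.88%.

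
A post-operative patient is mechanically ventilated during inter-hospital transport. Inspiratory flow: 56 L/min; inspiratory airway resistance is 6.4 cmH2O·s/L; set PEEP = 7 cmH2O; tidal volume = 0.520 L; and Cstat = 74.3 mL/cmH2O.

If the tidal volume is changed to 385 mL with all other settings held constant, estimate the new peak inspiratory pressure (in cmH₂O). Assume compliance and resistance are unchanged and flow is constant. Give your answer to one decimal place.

18.2

Flow: 56 L/min ÷ 60 = 0.9333 L/s.
PIP = Vt/C + R·V̇ + PEEP (constant-flow equation of motion).
Only the elastic term changes: ΔPIP = ΔVt / C = (385 − 520) / 74.3 = -1.817 cmH2O.
Original PIP = 520/74.3 + 6.4×0.9333 + 7 = 19.972 cmH2O; new PIP = 19.972 + (-1.817) = 18.155 cmH2O.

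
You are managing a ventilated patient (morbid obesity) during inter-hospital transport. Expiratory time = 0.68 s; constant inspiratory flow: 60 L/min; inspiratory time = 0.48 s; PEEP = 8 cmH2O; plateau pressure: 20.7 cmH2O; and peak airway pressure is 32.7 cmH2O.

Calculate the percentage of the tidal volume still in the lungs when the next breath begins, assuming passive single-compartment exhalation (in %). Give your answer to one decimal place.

Flow: 60 L/min ÷ 60 = 1 L/s.
Vt = flow × Ti = 1 L/s × 0.48 s × 1000 mL/L = 480.0 mL.
R = (PIP − Pplat)/V̇ = (32.7 − 20.7) / 1 = 12.0/1 = 12.0 cmH2O·s/L.
C = Vt/(Pplat − PEEP) = 480.0 / (20.7 − 8) = 480.0/12.7 = 37.795 mL/cmH2O.
τ = R × C = 12.0 × 0.0378 L/cmH2O = 0.4536 s.
Fraction remaining at end-expiration = e^(−Te/τ) = e^(−0.68/0.4536) = 0.2233 → 22.33%.

22.3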